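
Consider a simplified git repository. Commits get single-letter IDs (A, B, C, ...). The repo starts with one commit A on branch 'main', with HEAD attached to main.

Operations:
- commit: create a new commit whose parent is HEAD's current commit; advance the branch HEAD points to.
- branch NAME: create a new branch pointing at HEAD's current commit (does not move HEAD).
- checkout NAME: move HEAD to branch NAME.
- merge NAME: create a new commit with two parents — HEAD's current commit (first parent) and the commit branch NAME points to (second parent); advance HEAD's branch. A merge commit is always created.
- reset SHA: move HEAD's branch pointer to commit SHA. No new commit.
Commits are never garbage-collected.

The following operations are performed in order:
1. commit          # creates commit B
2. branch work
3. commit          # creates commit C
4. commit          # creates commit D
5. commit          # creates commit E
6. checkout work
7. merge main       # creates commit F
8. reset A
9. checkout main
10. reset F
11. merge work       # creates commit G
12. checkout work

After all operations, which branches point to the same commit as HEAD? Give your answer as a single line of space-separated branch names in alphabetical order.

Answer: work

Derivation:
After op 1 (commit): HEAD=main@B [main=B]
After op 2 (branch): HEAD=main@B [main=B work=B]
After op 3 (commit): HEAD=main@C [main=C work=B]
After op 4 (commit): HEAD=main@D [main=D work=B]
After op 5 (commit): HEAD=main@E [main=E work=B]
After op 6 (checkout): HEAD=work@B [main=E work=B]
After op 7 (merge): HEAD=work@F [main=E work=F]
After op 8 (reset): HEAD=work@A [main=E work=A]
After op 9 (checkout): HEAD=main@E [main=E work=A]
After op 10 (reset): HEAD=main@F [main=F work=A]
After op 11 (merge): HEAD=main@G [main=G work=A]
After op 12 (checkout): HEAD=work@A [main=G work=A]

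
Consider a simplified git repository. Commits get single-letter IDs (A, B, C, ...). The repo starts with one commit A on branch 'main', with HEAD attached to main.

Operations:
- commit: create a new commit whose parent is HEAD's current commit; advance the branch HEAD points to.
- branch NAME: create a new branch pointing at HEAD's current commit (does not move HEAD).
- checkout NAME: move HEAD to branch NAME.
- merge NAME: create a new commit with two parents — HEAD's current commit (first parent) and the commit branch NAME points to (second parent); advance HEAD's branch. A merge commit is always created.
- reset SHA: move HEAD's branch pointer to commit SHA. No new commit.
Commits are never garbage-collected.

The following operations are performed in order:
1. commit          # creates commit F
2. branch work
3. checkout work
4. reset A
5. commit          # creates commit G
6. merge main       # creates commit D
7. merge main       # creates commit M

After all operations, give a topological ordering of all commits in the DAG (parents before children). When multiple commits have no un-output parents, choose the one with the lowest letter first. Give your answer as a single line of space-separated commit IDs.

Answer: A F G D M

Derivation:
After op 1 (commit): HEAD=main@F [main=F]
After op 2 (branch): HEAD=main@F [main=F work=F]
After op 3 (checkout): HEAD=work@F [main=F work=F]
After op 4 (reset): HEAD=work@A [main=F work=A]
After op 5 (commit): HEAD=work@G [main=F work=G]
After op 6 (merge): HEAD=work@D [main=F work=D]
After op 7 (merge): HEAD=work@M [main=F work=M]
commit A: parents=[]
commit D: parents=['G', 'F']
commit F: parents=['A']
commit G: parents=['A']
commit M: parents=['D', 'F']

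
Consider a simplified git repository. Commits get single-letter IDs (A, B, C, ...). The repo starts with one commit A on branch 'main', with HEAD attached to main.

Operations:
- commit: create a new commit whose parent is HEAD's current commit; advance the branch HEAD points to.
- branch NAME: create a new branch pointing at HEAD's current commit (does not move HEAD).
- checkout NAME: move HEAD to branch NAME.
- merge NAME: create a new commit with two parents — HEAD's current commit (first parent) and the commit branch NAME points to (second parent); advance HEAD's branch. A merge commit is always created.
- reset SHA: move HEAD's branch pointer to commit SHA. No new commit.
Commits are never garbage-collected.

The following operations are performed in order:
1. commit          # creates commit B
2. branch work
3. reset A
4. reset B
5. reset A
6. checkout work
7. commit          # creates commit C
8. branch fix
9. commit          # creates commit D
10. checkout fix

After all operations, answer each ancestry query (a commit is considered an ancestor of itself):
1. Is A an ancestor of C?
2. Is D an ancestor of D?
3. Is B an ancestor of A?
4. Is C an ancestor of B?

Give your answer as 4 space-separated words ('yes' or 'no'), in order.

After op 1 (commit): HEAD=main@B [main=B]
After op 2 (branch): HEAD=main@B [main=B work=B]
After op 3 (reset): HEAD=main@A [main=A work=B]
After op 4 (reset): HEAD=main@B [main=B work=B]
After op 5 (reset): HEAD=main@A [main=A work=B]
After op 6 (checkout): HEAD=work@B [main=A work=B]
After op 7 (commit): HEAD=work@C [main=A work=C]
After op 8 (branch): HEAD=work@C [fix=C main=A work=C]
After op 9 (commit): HEAD=work@D [fix=C main=A work=D]
After op 10 (checkout): HEAD=fix@C [fix=C main=A work=D]
ancestors(C) = {A,B,C}; A in? yes
ancestors(D) = {A,B,C,D}; D in? yes
ancestors(A) = {A}; B in? no
ancestors(B) = {A,B}; C in? no

Answer: yes yes no no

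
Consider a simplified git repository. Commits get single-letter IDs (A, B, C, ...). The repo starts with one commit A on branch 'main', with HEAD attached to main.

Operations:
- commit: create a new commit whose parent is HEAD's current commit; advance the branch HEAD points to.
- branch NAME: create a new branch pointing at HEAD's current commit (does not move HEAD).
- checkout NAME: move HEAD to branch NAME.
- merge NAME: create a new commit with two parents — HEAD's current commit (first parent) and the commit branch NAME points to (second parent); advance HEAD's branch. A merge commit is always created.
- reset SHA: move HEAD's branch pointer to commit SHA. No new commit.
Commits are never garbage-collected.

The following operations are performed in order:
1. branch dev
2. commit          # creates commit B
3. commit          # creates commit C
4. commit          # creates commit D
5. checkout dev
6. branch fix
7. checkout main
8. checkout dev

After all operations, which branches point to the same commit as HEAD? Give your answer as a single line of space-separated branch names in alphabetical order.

Answer: dev fix

Derivation:
After op 1 (branch): HEAD=main@A [dev=A main=A]
After op 2 (commit): HEAD=main@B [dev=A main=B]
After op 3 (commit): HEAD=main@C [dev=A main=C]
After op 4 (commit): HEAD=main@D [dev=A main=D]
After op 5 (checkout): HEAD=dev@A [dev=A main=D]
After op 6 (branch): HEAD=dev@A [dev=A fix=A main=D]
After op 7 (checkout): HEAD=main@D [dev=A fix=A main=D]
After op 8 (checkout): HEAD=dev@A [dev=A fix=A main=D]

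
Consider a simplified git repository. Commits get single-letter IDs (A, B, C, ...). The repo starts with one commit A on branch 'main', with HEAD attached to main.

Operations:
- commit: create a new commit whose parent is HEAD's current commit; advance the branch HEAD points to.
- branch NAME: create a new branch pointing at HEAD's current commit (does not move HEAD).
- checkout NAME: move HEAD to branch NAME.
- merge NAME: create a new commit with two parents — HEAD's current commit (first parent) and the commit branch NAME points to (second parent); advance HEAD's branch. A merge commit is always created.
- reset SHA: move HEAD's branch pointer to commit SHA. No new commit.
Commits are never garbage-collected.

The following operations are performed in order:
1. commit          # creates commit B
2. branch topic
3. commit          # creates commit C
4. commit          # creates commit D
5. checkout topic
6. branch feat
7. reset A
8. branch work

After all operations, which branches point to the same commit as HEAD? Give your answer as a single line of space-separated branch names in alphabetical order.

After op 1 (commit): HEAD=main@B [main=B]
After op 2 (branch): HEAD=main@B [main=B topic=B]
After op 3 (commit): HEAD=main@C [main=C topic=B]
After op 4 (commit): HEAD=main@D [main=D topic=B]
After op 5 (checkout): HEAD=topic@B [main=D topic=B]
After op 6 (branch): HEAD=topic@B [feat=B main=D topic=B]
After op 7 (reset): HEAD=topic@A [feat=B main=D topic=A]
After op 8 (branch): HEAD=topic@A [feat=B main=D topic=A work=A]

Answer: topic work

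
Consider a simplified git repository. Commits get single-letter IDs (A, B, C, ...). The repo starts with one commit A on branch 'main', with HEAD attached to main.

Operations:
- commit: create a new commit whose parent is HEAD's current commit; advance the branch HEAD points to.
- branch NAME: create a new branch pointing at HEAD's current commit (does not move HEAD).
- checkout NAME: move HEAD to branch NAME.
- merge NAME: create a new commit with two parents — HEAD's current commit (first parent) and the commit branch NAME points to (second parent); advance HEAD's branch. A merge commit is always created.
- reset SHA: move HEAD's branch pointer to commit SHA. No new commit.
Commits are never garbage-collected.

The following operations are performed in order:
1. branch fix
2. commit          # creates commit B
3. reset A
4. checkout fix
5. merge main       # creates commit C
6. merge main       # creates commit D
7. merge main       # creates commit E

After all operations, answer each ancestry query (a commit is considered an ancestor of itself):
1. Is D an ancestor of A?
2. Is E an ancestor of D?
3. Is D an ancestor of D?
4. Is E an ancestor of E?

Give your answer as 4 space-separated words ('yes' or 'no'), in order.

After op 1 (branch): HEAD=main@A [fix=A main=A]
After op 2 (commit): HEAD=main@B [fix=A main=B]
After op 3 (reset): HEAD=main@A [fix=A main=A]
After op 4 (checkout): HEAD=fix@A [fix=A main=A]
After op 5 (merge): HEAD=fix@C [fix=C main=A]
After op 6 (merge): HEAD=fix@D [fix=D main=A]
After op 7 (merge): HEAD=fix@E [fix=E main=A]
ancestors(A) = {A}; D in? no
ancestors(D) = {A,C,D}; E in? no
ancestors(D) = {A,C,D}; D in? yes
ancestors(E) = {A,C,D,E}; E in? yes

Answer: no no yes yes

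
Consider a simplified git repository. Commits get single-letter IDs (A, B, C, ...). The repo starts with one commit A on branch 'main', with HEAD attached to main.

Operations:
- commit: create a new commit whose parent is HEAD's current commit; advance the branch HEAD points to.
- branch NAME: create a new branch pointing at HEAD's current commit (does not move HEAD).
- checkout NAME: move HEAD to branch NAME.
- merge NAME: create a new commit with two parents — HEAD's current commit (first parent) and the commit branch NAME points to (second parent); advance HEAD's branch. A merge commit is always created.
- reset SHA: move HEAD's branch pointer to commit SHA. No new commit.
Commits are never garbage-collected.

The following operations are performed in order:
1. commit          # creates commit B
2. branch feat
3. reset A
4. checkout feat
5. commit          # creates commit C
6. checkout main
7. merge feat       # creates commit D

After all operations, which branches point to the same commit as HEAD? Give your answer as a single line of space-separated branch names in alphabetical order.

Answer: main

Derivation:
After op 1 (commit): HEAD=main@B [main=B]
After op 2 (branch): HEAD=main@B [feat=B main=B]
After op 3 (reset): HEAD=main@A [feat=B main=A]
After op 4 (checkout): HEAD=feat@B [feat=B main=A]
After op 5 (commit): HEAD=feat@C [feat=C main=A]
After op 6 (checkout): HEAD=main@A [feat=C main=A]
After op 7 (merge): HEAD=main@D [feat=C main=D]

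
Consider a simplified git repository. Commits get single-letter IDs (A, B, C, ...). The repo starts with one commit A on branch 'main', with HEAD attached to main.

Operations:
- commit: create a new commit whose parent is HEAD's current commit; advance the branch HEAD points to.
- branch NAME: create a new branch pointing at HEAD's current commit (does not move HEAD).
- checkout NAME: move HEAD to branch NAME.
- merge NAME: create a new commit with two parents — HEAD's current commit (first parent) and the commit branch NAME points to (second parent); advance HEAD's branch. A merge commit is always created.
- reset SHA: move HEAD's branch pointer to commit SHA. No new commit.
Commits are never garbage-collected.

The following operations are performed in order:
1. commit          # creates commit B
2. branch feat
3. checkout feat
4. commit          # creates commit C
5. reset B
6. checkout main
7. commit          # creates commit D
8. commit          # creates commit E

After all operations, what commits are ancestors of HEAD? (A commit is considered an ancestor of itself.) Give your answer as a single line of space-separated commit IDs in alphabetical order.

Answer: A B D E

Derivation:
After op 1 (commit): HEAD=main@B [main=B]
After op 2 (branch): HEAD=main@B [feat=B main=B]
After op 3 (checkout): HEAD=feat@B [feat=B main=B]
After op 4 (commit): HEAD=feat@C [feat=C main=B]
After op 5 (reset): HEAD=feat@B [feat=B main=B]
After op 6 (checkout): HEAD=main@B [feat=B main=B]
After op 7 (commit): HEAD=main@D [feat=B main=D]
After op 8 (commit): HEAD=main@E [feat=B main=E]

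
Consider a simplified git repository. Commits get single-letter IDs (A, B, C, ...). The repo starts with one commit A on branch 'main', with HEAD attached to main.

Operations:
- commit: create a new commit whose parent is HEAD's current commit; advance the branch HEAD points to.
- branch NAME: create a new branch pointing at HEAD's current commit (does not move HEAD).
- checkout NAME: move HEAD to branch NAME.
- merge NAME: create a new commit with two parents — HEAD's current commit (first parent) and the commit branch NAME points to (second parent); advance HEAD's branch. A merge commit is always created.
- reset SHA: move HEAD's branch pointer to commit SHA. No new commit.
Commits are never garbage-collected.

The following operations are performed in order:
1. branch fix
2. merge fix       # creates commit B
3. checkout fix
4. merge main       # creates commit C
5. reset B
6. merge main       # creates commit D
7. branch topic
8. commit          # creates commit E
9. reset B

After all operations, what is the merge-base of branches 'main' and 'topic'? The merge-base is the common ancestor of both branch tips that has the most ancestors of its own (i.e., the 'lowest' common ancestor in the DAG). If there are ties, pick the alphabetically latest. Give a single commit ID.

Answer: B

Derivation:
After op 1 (branch): HEAD=main@A [fix=A main=A]
After op 2 (merge): HEAD=main@B [fix=A main=B]
After op 3 (checkout): HEAD=fix@A [fix=A main=B]
After op 4 (merge): HEAD=fix@C [fix=C main=B]
After op 5 (reset): HEAD=fix@B [fix=B main=B]
After op 6 (merge): HEAD=fix@D [fix=D main=B]
After op 7 (branch): HEAD=fix@D [fix=D main=B topic=D]
After op 8 (commit): HEAD=fix@E [fix=E main=B topic=D]
After op 9 (reset): HEAD=fix@B [fix=B main=B topic=D]
ancestors(main=B): ['A', 'B']
ancestors(topic=D): ['A', 'B', 'D']
common: ['A', 'B']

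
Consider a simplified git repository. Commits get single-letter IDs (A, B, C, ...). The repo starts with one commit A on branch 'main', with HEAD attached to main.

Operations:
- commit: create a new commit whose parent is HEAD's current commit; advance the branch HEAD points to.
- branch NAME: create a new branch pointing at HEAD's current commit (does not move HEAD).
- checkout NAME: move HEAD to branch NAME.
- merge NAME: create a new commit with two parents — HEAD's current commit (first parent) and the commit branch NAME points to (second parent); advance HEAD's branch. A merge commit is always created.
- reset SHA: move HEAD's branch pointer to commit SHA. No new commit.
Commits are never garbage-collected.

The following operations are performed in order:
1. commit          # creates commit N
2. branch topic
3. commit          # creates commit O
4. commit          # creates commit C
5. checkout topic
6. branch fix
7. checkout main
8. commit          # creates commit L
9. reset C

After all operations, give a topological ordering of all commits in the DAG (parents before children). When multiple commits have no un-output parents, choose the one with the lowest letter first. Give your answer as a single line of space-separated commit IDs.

After op 1 (commit): HEAD=main@N [main=N]
After op 2 (branch): HEAD=main@N [main=N topic=N]
After op 3 (commit): HEAD=main@O [main=O topic=N]
After op 4 (commit): HEAD=main@C [main=C topic=N]
After op 5 (checkout): HEAD=topic@N [main=C topic=N]
After op 6 (branch): HEAD=topic@N [fix=N main=C topic=N]
After op 7 (checkout): HEAD=main@C [fix=N main=C topic=N]
After op 8 (commit): HEAD=main@L [fix=N main=L topic=N]
After op 9 (reset): HEAD=main@C [fix=N main=C topic=N]
commit A: parents=[]
commit C: parents=['O']
commit L: parents=['C']
commit N: parents=['A']
commit O: parents=['N']

Answer: A N O C L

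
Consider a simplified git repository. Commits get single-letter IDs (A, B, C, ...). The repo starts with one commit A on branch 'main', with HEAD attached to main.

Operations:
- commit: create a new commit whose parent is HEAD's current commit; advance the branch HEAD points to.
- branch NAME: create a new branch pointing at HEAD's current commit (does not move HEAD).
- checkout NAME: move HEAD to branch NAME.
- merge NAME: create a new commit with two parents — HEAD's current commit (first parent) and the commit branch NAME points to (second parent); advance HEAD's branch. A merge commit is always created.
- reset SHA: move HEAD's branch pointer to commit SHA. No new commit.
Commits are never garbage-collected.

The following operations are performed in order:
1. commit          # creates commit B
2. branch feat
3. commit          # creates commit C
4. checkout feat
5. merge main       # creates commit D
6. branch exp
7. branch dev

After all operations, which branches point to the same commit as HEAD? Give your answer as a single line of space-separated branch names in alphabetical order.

After op 1 (commit): HEAD=main@B [main=B]
After op 2 (branch): HEAD=main@B [feat=B main=B]
After op 3 (commit): HEAD=main@C [feat=B main=C]
After op 4 (checkout): HEAD=feat@B [feat=B main=C]
After op 5 (merge): HEAD=feat@D [feat=D main=C]
After op 6 (branch): HEAD=feat@D [exp=D feat=D main=C]
After op 7 (branch): HEAD=feat@D [dev=D exp=D feat=D main=C]

Answer: dev exp feat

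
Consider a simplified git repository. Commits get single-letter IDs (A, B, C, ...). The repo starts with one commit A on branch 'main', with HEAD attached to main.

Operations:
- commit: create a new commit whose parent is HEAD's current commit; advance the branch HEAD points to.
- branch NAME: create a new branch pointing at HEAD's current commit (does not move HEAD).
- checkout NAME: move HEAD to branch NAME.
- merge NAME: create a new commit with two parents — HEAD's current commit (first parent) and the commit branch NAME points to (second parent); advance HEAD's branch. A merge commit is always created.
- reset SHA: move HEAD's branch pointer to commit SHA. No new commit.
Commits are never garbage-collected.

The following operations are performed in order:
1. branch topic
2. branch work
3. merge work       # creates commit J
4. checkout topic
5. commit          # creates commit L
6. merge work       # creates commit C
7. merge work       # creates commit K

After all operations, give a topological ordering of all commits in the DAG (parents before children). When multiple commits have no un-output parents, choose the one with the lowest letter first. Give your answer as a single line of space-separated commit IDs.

After op 1 (branch): HEAD=main@A [main=A topic=A]
After op 2 (branch): HEAD=main@A [main=A topic=A work=A]
After op 3 (merge): HEAD=main@J [main=J topic=A work=A]
After op 4 (checkout): HEAD=topic@A [main=J topic=A work=A]
After op 5 (commit): HEAD=topic@L [main=J topic=L work=A]
After op 6 (merge): HEAD=topic@C [main=J topic=C work=A]
After op 7 (merge): HEAD=topic@K [main=J topic=K work=A]
commit A: parents=[]
commit C: parents=['L', 'A']
commit J: parents=['A', 'A']
commit K: parents=['C', 'A']
commit L: parents=['A']

Answer: A J L C K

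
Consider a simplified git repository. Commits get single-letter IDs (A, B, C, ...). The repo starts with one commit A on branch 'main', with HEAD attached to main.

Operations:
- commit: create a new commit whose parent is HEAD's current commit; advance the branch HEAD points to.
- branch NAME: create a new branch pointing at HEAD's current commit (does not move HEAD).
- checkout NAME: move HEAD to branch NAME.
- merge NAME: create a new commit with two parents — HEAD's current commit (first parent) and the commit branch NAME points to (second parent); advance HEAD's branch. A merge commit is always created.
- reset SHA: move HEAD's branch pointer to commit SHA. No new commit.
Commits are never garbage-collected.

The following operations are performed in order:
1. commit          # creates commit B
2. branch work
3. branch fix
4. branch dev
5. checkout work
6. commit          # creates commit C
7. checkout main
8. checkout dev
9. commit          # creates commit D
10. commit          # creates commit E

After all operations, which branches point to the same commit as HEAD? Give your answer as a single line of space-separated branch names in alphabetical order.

Answer: dev

Derivation:
After op 1 (commit): HEAD=main@B [main=B]
After op 2 (branch): HEAD=main@B [main=B work=B]
After op 3 (branch): HEAD=main@B [fix=B main=B work=B]
After op 4 (branch): HEAD=main@B [dev=B fix=B main=B work=B]
After op 5 (checkout): HEAD=work@B [dev=B fix=B main=B work=B]
After op 6 (commit): HEAD=work@C [dev=B fix=B main=B work=C]
After op 7 (checkout): HEAD=main@B [dev=B fix=B main=B work=C]
After op 8 (checkout): HEAD=dev@B [dev=B fix=B main=B work=C]
After op 9 (commit): HEAD=dev@D [dev=D fix=B main=B work=C]
After op 10 (commit): HEAD=dev@E [dev=E fix=B main=B work=C]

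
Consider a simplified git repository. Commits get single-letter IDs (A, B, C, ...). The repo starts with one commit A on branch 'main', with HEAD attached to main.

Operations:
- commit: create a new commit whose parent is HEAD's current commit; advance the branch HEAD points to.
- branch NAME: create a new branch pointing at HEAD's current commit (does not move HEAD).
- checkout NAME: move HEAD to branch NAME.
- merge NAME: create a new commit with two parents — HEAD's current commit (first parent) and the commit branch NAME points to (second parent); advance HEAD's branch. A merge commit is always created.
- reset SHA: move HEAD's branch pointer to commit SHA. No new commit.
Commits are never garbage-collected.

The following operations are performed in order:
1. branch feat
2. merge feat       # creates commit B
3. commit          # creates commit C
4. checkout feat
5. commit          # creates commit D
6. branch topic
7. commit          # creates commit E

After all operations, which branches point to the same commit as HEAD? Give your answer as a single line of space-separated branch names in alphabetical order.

Answer: feat

Derivation:
After op 1 (branch): HEAD=main@A [feat=A main=A]
After op 2 (merge): HEAD=main@B [feat=A main=B]
After op 3 (commit): HEAD=main@C [feat=A main=C]
After op 4 (checkout): HEAD=feat@A [feat=A main=C]
After op 5 (commit): HEAD=feat@D [feat=D main=C]
After op 6 (branch): HEAD=feat@D [feat=D main=C topic=D]
After op 7 (commit): HEAD=feat@E [feat=E main=C topic=D]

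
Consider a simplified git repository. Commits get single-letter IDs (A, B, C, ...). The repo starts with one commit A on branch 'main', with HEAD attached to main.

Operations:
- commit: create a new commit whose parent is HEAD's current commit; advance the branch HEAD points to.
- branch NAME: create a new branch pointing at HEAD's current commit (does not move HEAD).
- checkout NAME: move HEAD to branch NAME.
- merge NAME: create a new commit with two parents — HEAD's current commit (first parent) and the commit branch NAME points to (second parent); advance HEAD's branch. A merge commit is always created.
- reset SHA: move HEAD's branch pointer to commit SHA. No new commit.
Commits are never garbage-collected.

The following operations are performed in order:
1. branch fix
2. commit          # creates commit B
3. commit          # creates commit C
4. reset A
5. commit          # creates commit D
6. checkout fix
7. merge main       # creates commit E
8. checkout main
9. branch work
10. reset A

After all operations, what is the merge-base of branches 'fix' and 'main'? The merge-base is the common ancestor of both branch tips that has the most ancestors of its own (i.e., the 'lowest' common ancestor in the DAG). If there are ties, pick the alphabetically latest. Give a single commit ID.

Answer: A

Derivation:
After op 1 (branch): HEAD=main@A [fix=A main=A]
After op 2 (commit): HEAD=main@B [fix=A main=B]
After op 3 (commit): HEAD=main@C [fix=A main=C]
After op 4 (reset): HEAD=main@A [fix=A main=A]
After op 5 (commit): HEAD=main@D [fix=A main=D]
After op 6 (checkout): HEAD=fix@A [fix=A main=D]
After op 7 (merge): HEAD=fix@E [fix=E main=D]
After op 8 (checkout): HEAD=main@D [fix=E main=D]
After op 9 (branch): HEAD=main@D [fix=E main=D work=D]
After op 10 (reset): HEAD=main@A [fix=E main=A work=D]
ancestors(fix=E): ['A', 'D', 'E']
ancestors(main=A): ['A']
common: ['A']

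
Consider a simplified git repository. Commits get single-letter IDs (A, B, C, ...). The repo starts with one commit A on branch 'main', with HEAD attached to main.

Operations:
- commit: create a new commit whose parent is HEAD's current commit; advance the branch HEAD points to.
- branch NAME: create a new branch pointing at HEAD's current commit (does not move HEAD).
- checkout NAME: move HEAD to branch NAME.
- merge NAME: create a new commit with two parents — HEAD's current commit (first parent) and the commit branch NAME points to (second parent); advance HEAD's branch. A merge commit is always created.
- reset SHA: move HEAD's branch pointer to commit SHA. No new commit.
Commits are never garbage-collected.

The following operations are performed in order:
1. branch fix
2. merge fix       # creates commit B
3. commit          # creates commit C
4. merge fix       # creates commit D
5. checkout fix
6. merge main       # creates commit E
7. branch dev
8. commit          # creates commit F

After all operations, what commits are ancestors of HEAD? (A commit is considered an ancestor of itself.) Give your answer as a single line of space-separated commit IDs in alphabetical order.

Answer: A B C D E F

Derivation:
After op 1 (branch): HEAD=main@A [fix=A main=A]
After op 2 (merge): HEAD=main@B [fix=A main=B]
After op 3 (commit): HEAD=main@C [fix=A main=C]
After op 4 (merge): HEAD=main@D [fix=A main=D]
After op 5 (checkout): HEAD=fix@A [fix=A main=D]
After op 6 (merge): HEAD=fix@E [fix=E main=D]
After op 7 (branch): HEAD=fix@E [dev=E fix=E main=D]
After op 8 (commit): HEAD=fix@F [dev=E fix=F main=D]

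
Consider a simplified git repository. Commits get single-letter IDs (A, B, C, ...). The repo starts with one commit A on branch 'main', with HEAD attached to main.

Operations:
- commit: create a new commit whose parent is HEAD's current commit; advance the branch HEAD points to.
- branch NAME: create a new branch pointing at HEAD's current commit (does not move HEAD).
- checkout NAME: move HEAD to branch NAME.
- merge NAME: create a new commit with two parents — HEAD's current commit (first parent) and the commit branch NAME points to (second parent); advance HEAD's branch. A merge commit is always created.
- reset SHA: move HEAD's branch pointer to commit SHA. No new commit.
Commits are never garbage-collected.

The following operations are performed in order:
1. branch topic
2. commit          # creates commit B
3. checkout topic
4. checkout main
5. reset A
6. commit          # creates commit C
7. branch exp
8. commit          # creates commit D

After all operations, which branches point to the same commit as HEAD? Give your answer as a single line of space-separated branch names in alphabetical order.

After op 1 (branch): HEAD=main@A [main=A topic=A]
After op 2 (commit): HEAD=main@B [main=B topic=A]
After op 3 (checkout): HEAD=topic@A [main=B topic=A]
After op 4 (checkout): HEAD=main@B [main=B topic=A]
After op 5 (reset): HEAD=main@A [main=A topic=A]
After op 6 (commit): HEAD=main@C [main=C topic=A]
After op 7 (branch): HEAD=main@C [exp=C main=C topic=A]
After op 8 (commit): HEAD=main@D [exp=C main=D topic=A]

Answer: main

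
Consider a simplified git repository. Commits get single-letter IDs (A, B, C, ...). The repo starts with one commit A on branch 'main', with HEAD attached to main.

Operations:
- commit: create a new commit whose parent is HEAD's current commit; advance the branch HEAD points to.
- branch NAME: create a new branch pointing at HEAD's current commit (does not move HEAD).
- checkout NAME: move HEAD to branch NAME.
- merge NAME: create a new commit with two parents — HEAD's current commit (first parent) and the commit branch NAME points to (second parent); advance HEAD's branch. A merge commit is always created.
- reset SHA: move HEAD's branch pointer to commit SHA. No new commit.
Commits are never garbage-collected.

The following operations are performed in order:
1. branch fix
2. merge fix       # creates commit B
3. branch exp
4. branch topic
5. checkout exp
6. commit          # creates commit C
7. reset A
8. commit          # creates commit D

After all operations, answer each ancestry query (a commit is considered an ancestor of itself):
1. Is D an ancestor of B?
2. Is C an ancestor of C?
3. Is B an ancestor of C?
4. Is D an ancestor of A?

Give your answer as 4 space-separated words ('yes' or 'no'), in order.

After op 1 (branch): HEAD=main@A [fix=A main=A]
After op 2 (merge): HEAD=main@B [fix=A main=B]
After op 3 (branch): HEAD=main@B [exp=B fix=A main=B]
After op 4 (branch): HEAD=main@B [exp=B fix=A main=B topic=B]
After op 5 (checkout): HEAD=exp@B [exp=B fix=A main=B topic=B]
After op 6 (commit): HEAD=exp@C [exp=C fix=A main=B topic=B]
After op 7 (reset): HEAD=exp@A [exp=A fix=A main=B topic=B]
After op 8 (commit): HEAD=exp@D [exp=D fix=A main=B topic=B]
ancestors(B) = {A,B}; D in? no
ancestors(C) = {A,B,C}; C in? yes
ancestors(C) = {A,B,C}; B in? yes
ancestors(A) = {A}; D in? no

Answer: no yes yes no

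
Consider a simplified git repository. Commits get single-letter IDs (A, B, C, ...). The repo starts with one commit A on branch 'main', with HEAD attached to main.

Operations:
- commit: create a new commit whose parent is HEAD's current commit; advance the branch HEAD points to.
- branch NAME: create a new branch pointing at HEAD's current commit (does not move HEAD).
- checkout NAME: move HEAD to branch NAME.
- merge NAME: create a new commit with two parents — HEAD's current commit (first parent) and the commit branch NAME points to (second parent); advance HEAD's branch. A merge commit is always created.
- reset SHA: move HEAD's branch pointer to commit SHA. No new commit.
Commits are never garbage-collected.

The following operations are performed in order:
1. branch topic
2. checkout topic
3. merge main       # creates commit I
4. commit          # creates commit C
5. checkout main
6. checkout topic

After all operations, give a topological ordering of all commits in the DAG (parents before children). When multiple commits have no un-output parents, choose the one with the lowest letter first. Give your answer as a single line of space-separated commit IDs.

Answer: A I C

Derivation:
After op 1 (branch): HEAD=main@A [main=A topic=A]
After op 2 (checkout): HEAD=topic@A [main=A topic=A]
After op 3 (merge): HEAD=topic@I [main=A topic=I]
After op 4 (commit): HEAD=topic@C [main=A topic=C]
After op 5 (checkout): HEAD=main@A [main=A topic=C]
After op 6 (checkout): HEAD=topic@C [main=A topic=C]
commit A: parents=[]
commit C: parents=['I']
commit I: parents=['A', 'A']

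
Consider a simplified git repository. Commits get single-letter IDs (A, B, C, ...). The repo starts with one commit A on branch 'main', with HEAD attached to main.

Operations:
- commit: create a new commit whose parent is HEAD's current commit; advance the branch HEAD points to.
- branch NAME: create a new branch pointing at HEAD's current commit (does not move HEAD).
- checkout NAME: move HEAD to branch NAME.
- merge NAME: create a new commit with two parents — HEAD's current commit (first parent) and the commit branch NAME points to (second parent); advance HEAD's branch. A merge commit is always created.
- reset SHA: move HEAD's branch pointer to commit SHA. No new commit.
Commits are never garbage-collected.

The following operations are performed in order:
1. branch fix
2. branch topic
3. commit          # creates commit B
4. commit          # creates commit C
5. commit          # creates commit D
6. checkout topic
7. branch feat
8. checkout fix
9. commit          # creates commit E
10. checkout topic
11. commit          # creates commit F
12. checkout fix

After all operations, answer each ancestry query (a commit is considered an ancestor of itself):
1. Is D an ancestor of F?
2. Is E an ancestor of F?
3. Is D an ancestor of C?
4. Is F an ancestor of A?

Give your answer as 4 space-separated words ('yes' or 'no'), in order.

Answer: no no no no

Derivation:
After op 1 (branch): HEAD=main@A [fix=A main=A]
After op 2 (branch): HEAD=main@A [fix=A main=A topic=A]
After op 3 (commit): HEAD=main@B [fix=A main=B topic=A]
After op 4 (commit): HEAD=main@C [fix=A main=C topic=A]
After op 5 (commit): HEAD=main@D [fix=A main=D topic=A]
After op 6 (checkout): HEAD=topic@A [fix=A main=D topic=A]
After op 7 (branch): HEAD=topic@A [feat=A fix=A main=D topic=A]
After op 8 (checkout): HEAD=fix@A [feat=A fix=A main=D topic=A]
After op 9 (commit): HEAD=fix@E [feat=A fix=E main=D topic=A]
After op 10 (checkout): HEAD=topic@A [feat=A fix=E main=D topic=A]
After op 11 (commit): HEAD=topic@F [feat=A fix=E main=D topic=F]
After op 12 (checkout): HEAD=fix@E [feat=A fix=E main=D topic=F]
ancestors(F) = {A,F}; D in? no
ancestors(F) = {A,F}; E in? no
ancestors(C) = {A,B,C}; D in? no
ancestors(A) = {A}; F in? no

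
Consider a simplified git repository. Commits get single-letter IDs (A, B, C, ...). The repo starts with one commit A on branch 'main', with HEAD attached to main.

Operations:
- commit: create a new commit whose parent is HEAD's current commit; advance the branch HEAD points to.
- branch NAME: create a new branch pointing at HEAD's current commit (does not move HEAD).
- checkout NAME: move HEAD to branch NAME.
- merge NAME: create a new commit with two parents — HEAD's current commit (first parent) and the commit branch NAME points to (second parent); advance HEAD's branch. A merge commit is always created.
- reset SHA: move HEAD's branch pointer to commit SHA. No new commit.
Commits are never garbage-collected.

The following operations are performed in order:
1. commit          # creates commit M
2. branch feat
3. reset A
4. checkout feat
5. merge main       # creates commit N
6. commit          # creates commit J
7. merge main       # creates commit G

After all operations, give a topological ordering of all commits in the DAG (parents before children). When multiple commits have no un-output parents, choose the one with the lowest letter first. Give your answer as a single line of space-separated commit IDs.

Answer: A M N J G

Derivation:
After op 1 (commit): HEAD=main@M [main=M]
After op 2 (branch): HEAD=main@M [feat=M main=M]
After op 3 (reset): HEAD=main@A [feat=M main=A]
After op 4 (checkout): HEAD=feat@M [feat=M main=A]
After op 5 (merge): HEAD=feat@N [feat=N main=A]
After op 6 (commit): HEAD=feat@J [feat=J main=A]
After op 7 (merge): HEAD=feat@G [feat=G main=A]
commit A: parents=[]
commit G: parents=['J', 'A']
commit J: parents=['N']
commit M: parents=['A']
commit N: parents=['M', 'A']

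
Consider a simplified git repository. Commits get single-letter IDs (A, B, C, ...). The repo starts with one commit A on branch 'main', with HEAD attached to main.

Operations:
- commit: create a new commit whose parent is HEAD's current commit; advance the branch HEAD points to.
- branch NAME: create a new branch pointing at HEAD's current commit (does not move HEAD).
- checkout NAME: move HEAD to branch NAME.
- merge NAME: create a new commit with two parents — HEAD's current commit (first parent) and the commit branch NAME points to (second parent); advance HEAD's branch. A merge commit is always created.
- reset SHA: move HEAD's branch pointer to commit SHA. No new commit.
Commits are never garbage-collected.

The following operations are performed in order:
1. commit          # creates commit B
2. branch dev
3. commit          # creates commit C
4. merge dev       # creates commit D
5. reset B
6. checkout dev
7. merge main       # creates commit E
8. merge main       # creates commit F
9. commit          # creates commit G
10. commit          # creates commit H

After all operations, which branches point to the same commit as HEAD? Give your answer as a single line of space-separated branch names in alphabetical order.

Answer: dev

Derivation:
After op 1 (commit): HEAD=main@B [main=B]
After op 2 (branch): HEAD=main@B [dev=B main=B]
After op 3 (commit): HEAD=main@C [dev=B main=C]
After op 4 (merge): HEAD=main@D [dev=B main=D]
After op 5 (reset): HEAD=main@B [dev=B main=B]
After op 6 (checkout): HEAD=dev@B [dev=B main=B]
After op 7 (merge): HEAD=dev@E [dev=E main=B]
After op 8 (merge): HEAD=dev@F [dev=F main=B]
After op 9 (commit): HEAD=dev@G [dev=G main=B]
After op 10 (commit): HEAD=dev@H [dev=H main=B]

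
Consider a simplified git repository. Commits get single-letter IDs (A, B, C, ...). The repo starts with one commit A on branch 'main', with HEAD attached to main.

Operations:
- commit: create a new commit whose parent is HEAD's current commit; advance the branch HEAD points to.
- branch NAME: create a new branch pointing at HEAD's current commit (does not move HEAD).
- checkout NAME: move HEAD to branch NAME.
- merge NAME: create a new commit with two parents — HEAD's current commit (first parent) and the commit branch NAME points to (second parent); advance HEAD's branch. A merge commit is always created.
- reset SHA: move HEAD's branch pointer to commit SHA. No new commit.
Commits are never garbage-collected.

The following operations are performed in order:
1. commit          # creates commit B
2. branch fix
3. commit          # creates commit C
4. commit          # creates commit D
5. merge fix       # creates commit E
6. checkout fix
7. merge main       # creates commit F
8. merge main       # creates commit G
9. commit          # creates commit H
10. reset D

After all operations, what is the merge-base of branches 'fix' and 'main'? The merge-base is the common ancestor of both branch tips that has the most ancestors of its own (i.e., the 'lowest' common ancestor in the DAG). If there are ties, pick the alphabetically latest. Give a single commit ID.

Answer: D

Derivation:
After op 1 (commit): HEAD=main@B [main=B]
After op 2 (branch): HEAD=main@B [fix=B main=B]
After op 3 (commit): HEAD=main@C [fix=B main=C]
After op 4 (commit): HEAD=main@D [fix=B main=D]
After op 5 (merge): HEAD=main@E [fix=B main=E]
After op 6 (checkout): HEAD=fix@B [fix=B main=E]
After op 7 (merge): HEAD=fix@F [fix=F main=E]
After op 8 (merge): HEAD=fix@G [fix=G main=E]
After op 9 (commit): HEAD=fix@H [fix=H main=E]
After op 10 (reset): HEAD=fix@D [fix=D main=E]
ancestors(fix=D): ['A', 'B', 'C', 'D']
ancestors(main=E): ['A', 'B', 'C', 'D', 'E']
common: ['A', 'B', 'C', 'D']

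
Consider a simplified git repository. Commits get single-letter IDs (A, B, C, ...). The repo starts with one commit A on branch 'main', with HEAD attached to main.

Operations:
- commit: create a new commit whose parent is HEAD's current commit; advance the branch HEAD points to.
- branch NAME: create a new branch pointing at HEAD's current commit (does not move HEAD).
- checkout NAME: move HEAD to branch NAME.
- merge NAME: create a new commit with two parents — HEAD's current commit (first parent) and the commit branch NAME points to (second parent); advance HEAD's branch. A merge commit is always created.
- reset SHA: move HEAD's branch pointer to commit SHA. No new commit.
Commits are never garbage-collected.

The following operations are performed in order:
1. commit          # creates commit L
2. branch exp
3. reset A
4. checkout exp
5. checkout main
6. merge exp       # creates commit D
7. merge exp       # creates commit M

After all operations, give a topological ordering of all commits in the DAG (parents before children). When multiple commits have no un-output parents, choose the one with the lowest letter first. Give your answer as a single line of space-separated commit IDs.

Answer: A L D M

Derivation:
After op 1 (commit): HEAD=main@L [main=L]
After op 2 (branch): HEAD=main@L [exp=L main=L]
After op 3 (reset): HEAD=main@A [exp=L main=A]
After op 4 (checkout): HEAD=exp@L [exp=L main=A]
After op 5 (checkout): HEAD=main@A [exp=L main=A]
After op 6 (merge): HEAD=main@D [exp=L main=D]
After op 7 (merge): HEAD=main@M [exp=L main=M]
commit A: parents=[]
commit D: parents=['A', 'L']
commit L: parents=['A']
commit M: parents=['D', 'L']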